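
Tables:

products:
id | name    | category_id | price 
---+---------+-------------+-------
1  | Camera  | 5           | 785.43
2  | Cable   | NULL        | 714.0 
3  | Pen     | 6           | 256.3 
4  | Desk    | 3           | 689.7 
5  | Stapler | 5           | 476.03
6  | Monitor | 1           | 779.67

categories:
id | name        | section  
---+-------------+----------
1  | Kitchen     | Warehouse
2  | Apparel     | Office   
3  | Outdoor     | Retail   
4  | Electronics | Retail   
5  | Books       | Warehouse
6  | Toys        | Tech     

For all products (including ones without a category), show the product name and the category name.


LEFT JOIN keeps every row from products (the left table); where category_id has no match in categories, the category columns become NULL. Walk through each product:
  - product 1 (Camera): category_id=5 -> matches Books
  - product 2 (Cable): category_id=NULL, no match -> kept with NULL
  - product 3 (Pen): category_id=6 -> matches Toys
  - product 4 (Desk): category_id=3 -> matches Outdoor
  - product 5 (Stapler): category_id=5 -> matches Books
  - product 6 (Monitor): category_id=1 -> matches Kitchen
All 6 rows appear; 1 has NULL category.

SQL:
SELECT a.name, b.name AS category
FROM products a
LEFT JOIN categories b ON a.category_id = b.id

Result:
name    | category
--------+---------
Camera  | Books   
Cable   | NULL    
Pen     | Toys    
Desk    | Outdoor 
Stapler | Books   
Monitor | Kitchen 


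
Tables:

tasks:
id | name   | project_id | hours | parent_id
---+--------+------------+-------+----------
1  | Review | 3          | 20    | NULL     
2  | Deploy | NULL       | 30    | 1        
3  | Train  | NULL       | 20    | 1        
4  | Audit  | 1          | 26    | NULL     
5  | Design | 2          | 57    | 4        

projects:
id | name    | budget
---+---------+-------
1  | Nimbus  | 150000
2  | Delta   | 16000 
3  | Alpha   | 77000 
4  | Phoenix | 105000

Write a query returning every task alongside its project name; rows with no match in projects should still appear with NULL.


LEFT JOIN keeps every row from tasks (the left table); where project_id has no match in projects, the project columns become NULL. Walk through each task:
  - task 1 (Review): project_id=3 -> matches Alpha
  - task 2 (Deploy): project_id=NULL, no match -> kept with NULL
  - task 3 (Train): project_id=NULL, no match -> kept with NULL
  - task 4 (Audit): project_id=1 -> matches Nimbus
  - task 5 (Design): project_id=2 -> matches Delta
All 5 rows appear; 2 have NULL project.

SQL:
SELECT a.name, b.name AS project
FROM tasks a
LEFT JOIN projects b ON a.project_id = b.id

Result:
name   | project
-------+--------
Review | Alpha  
Deploy | NULL   
Train  | NULL   
Audit  | Nimbus 
Design | Delta  


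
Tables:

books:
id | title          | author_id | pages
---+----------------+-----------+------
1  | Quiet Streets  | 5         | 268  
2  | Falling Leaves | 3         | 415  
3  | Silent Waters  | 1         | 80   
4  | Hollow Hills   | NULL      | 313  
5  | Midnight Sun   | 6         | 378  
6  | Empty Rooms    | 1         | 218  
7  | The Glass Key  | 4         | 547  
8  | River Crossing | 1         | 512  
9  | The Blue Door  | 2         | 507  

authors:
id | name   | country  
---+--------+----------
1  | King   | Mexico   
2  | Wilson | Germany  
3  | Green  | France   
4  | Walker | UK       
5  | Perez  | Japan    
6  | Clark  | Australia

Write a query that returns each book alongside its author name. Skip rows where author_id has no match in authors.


INNER JOIN keeps only books rows whose author_id matches an id in authors. Walk through each book:
  - book 1 (Quiet Streets): author_id=5 -> matches Perez
  - book 2 (Falling Leaves): author_id=3 -> matches Green
  - book 3 (Silent Waters): author_id=1 -> matches King
  - book 4 (Hollow Hills): author_id=NULL, no match -> dropped
  - book 5 (Midnight Sun): author_id=6 -> matches Clark
  - book 6 (Empty Rooms): author_id=1 -> matches King
  - book 7 (The Glass Key): author_id=4 -> matches Walker
  - book 8 (River Crossing): author_id=1 -> matches King
  - book 9 (The Blue Door): author_id=2 -> matches Wilson
So 1 of 9 rows is dropped.

SQL:
SELECT a.title, b.name AS author
FROM books a
INNER JOIN authors b ON a.author_id = b.id

Result:
title          | author
---------------+-------
Quiet Streets  | Perez 
Falling Leaves | Green 
Silent Waters  | King  
Midnight Sun   | Clark 
Empty Rooms    | King  
The Glass Key  | Walker
River Crossing | King  
The Blue Door  | Wilson


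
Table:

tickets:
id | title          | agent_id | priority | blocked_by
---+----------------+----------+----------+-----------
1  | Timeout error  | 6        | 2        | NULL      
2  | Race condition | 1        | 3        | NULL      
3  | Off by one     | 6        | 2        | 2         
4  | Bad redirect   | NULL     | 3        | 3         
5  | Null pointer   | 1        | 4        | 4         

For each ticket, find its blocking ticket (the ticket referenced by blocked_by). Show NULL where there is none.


This is a self-join: tickets is joined to a second copy of itself, matching each row's blocked_by to another row's id. Use LEFT JOIN so rows with blocked_by=NULL are kept.
  - ticket 1 (Timeout error): blocked_by=NULL -> NULL
  - ticket 2 (Race condition): blocked_by=NULL -> NULL
  - ticket 3 (Off by one): blocked_by=2 -> Race condition
  - ticket 4 (Bad redirect): blocked_by=3 -> Off by one
  - ticket 5 (Null pointer): blocked_by=4 -> Bad redirect

SQL:
SELECT a.title AS item, b.title AS blocked_by
FROM tickets a
LEFT JOIN tickets b ON a.blocked_by = b.id

Result:
item           | blocked_by    
---------------+---------------
Timeout error  | NULL          
Race condition | NULL          
Off by one     | Race condition
Bad redirect   | Off by one    
Null pointer   | Bad redirect  


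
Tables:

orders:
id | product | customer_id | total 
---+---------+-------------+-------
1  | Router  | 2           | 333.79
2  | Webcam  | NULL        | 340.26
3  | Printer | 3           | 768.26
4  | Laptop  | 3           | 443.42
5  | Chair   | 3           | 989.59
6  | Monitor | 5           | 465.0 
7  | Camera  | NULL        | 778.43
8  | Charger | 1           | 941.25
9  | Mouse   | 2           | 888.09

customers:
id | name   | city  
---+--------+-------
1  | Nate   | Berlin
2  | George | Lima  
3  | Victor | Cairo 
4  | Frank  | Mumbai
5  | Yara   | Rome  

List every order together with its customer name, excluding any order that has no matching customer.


INNER JOIN keeps only orders rows whose customer_id matches an id in customers. Walk through each order:
  - order 1 (Router): customer_id=2 -> matches George
  - order 2 (Webcam): customer_id=NULL, no match -> dropped
  - order 3 (Printer): customer_id=3 -> matches Victor
  - order 4 (Laptop): customer_id=3 -> matches Victor
  - order 5 (Chair): customer_id=3 -> matches Victor
  - order 6 (Monitor): customer_id=5 -> matches Yara
  - order 7 (Camera): customer_id=NULL, no match -> dropped
  - order 8 (Charger): customer_id=1 -> matches Nate
  - order 9 (Mouse): customer_id=2 -> matches George
So 2 of 9 rows are dropped.

SQL:
SELECT a.product, b.name AS customer
FROM orders a
INNER JOIN customers b ON a.customer_id = b.id

Result:
product | customer
--------+---------
Router  | George  
Printer | Victor  
Laptop  | Victor  
Chair   | Victor  
Monitor | Yara    
Charger | Nate    
Mouse   | George  


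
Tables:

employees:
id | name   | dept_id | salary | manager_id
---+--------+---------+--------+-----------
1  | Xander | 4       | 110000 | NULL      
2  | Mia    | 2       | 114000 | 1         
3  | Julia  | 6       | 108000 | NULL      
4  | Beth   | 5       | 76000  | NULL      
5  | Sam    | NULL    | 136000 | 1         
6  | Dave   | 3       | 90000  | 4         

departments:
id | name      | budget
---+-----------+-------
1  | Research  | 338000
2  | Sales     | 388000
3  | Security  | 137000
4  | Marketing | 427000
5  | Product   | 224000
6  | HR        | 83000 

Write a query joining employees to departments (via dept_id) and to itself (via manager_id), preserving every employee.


Two LEFT JOINs from the same base table employees: one to departments via dept_id, one to employees itself via manager_id. Both are LEFT so every employee is preserved.
Match against departments:
  - employee 1 (Xander): dept_id=4 -> matches Marketing
  - employee 2 (Mia): dept_id=2 -> matches Sales
  - employee 3 (Julia): dept_id=6 -> matches HR
  - employee 4 (Beth): dept_id=5 -> matches Product
  - employee 5 (Sam): dept_id=NULL, no match -> kept with NULL
  - employee 6 (Dave): dept_id=3 -> matches Security
Match against employees (self):
  - employee 1 (Xander): manager_id=NULL -> NULL
  - employee 2 (Mia): manager_id=1 -> Xander
  - employee 3 (Julia): manager_id=NULL -> NULL
  - employee 4 (Beth): manager_id=NULL -> NULL
  - employee 5 (Sam): manager_id=1 -> Xander
  - employee 6 (Dave): manager_id=4 -> Beth

SQL:
SELECT a.name, b.name AS department, c.name AS manager
FROM employees a
LEFT JOIN departments b ON a.dept_id = b.id
LEFT JOIN employees c ON a.manager_id = c.id

Result:
name   | department | manager
-------+------------+--------
Xander | Marketing  | NULL   
Mia    | Sales      | Xander 
Julia  | HR         | NULL   
Beth   | Product    | NULL   
Sam    | NULL       | Xander 
Dave   | Security   | Beth   


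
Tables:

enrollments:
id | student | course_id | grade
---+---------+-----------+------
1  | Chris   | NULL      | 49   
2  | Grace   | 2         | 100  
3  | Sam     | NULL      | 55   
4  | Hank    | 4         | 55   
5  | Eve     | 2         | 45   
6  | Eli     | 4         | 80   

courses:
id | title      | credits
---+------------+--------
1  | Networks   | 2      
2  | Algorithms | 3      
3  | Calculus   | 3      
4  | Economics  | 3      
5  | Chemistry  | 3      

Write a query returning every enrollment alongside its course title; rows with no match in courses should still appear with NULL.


LEFT JOIN keeps every row from enrollments (the left table); where course_id has no match in courses, the course columns become NULL. Walk through each enrollment:
  - enrollment 1 (Chris): course_id=NULL, no match -> kept with NULL
  - enrollment 2 (Grace): course_id=2 -> matches Algorithms
  - enrollment 3 (Sam): course_id=NULL, no match -> kept with NULL
  - enrollment 4 (Hank): course_id=4 -> matches Economics
  - enrollment 5 (Eve): course_id=2 -> matches Algorithms
  - enrollment 6 (Eli): course_id=4 -> matches Economics
All 6 rows appear; 2 have NULL course.

SQL:
SELECT a.student, b.title AS course
FROM enrollments a
LEFT JOIN courses b ON a.course_id = b.id

Result:
student | course    
--------+-----------
Chris   | NULL      
Grace   | Algorithms
Sam     | NULL      
Hank    | Economics 
Eve     | Algorithms
Eli     | Economics 


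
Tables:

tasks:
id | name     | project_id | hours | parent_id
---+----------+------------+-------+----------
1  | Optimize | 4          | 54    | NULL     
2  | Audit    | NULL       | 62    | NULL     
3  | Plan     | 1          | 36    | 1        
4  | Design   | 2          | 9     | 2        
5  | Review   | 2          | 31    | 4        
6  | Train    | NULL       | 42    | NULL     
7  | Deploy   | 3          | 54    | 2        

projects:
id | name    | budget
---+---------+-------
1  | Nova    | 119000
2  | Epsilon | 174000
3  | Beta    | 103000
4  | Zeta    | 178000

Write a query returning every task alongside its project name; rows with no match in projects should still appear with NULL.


LEFT JOIN keeps every row from tasks (the left table); where project_id has no match in projects, the project columns become NULL. Walk through each task:
  - task 1 (Optimize): project_id=4 -> matches Zeta
  - task 2 (Audit): project_id=NULL, no match -> kept with NULL
  - task 3 (Plan): project_id=1 -> matches Nova
  - task 4 (Design): project_id=2 -> matches Epsilon
  - task 5 (Review): project_id=2 -> matches Epsilon
  - task 6 (Train): project_id=NULL, no match -> kept with NULL
  - task 7 (Deploy): project_id=3 -> matches Beta
All 7 rows appear; 2 have NULL project.

SQL:
SELECT a.name, b.name AS project
FROM tasks a
LEFT JOIN projects b ON a.project_id = b.id

Result:
name     | project
---------+--------
Optimize | Zeta   
Audit    | NULL   
Plan     | Nova   
Design   | Epsilon
Review   | Epsilon
Train    | NULL   
Deploy   | Beta   


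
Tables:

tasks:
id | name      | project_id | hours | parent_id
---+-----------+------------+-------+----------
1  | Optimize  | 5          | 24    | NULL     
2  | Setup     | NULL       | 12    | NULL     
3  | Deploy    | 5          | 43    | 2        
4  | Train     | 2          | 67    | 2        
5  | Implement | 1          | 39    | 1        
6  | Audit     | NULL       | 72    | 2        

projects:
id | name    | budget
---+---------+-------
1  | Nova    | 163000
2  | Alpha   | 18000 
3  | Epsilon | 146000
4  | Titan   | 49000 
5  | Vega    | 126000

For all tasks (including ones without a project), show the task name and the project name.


LEFT JOIN keeps every row from tasks (the left table); where project_id has no match in projects, the project columns become NULL. Walk through each task:
  - task 1 (Optimize): project_id=5 -> matches Vega
  - task 2 (Setup): project_id=NULL, no match -> kept with NULL
  - task 3 (Deploy): project_id=5 -> matches Vega
  - task 4 (Train): project_id=2 -> matches Alpha
  - task 5 (Implement): project_id=1 -> matches Nova
  - task 6 (Audit): project_id=NULL, no match -> kept with NULL
All 6 rows appear; 2 have NULL project.

SQL:
SELECT a.name, b.name AS project
FROM tasks a
LEFT JOIN projects b ON a.project_id = b.id

Result:
name      | project
----------+--------
Optimize  | Vega   
Setup     | NULL   
Deploy    | Vega   
Train     | Alpha  
Implement | Nova   
Audit     | NULL   


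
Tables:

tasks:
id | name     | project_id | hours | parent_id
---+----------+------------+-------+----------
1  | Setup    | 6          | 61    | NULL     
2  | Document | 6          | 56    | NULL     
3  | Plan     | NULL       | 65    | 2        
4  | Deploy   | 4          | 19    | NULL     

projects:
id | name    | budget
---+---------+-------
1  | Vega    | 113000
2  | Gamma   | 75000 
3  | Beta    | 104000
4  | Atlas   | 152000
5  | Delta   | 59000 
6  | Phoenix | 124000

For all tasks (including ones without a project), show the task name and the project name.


LEFT JOIN keeps every row from tasks (the left table); where project_id has no match in projects, the project columns become NULL. Walk through each task:
  - task 1 (Setup): project_id=6 -> matches Phoenix
  - task 2 (Document): project_id=6 -> matches Phoenix
  - task 3 (Plan): project_id=NULL, no match -> kept with NULL
  - task 4 (Deploy): project_id=4 -> matches Atlas
All 4 rows appear; 1 has NULL project.

SQL:
SELECT a.name, b.name AS project
FROM tasks a
LEFT JOIN projects b ON a.project_id = b.id

Result:
name     | project
---------+--------
Setup    | Phoenix
Document | Phoenix
Plan     | NULL   
Deploy   | Atlas  


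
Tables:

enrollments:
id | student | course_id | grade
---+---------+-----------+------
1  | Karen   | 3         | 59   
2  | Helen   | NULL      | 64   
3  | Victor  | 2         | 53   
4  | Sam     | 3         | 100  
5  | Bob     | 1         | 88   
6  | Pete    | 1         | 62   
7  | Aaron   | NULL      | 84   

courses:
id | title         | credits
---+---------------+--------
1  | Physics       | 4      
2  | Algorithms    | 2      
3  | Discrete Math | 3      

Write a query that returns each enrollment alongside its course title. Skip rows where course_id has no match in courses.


INNER JOIN keeps only enrollments rows whose course_id matches an id in courses. Walk through each enrollment:
  - enrollment 1 (Karen): course_id=3 -> matches Discrete Math
  - enrollment 2 (Helen): course_id=NULL, no match -> dropped
  - enrollment 3 (Victor): course_id=2 -> matches Algorithms
  - enrollment 4 (Sam): course_id=3 -> matches Discrete Math
  - enrollment 5 (Bob): course_id=1 -> matches Physics
  - enrollment 6 (Pete): course_id=1 -> matches Physics
  - enrollment 7 (Aaron): course_id=NULL, no match -> dropped
So 2 of 7 rows are dropped.

SQL:
SELECT a.student, b.title AS course
FROM enrollments a
INNER JOIN courses b ON a.course_id = b.id

Result:
student | course       
--------+--------------
Karen   | Discrete Math
Victor  | Algorithms   
Sam     | Discrete Math
Bob     | Physics      
Pete    | Physics      


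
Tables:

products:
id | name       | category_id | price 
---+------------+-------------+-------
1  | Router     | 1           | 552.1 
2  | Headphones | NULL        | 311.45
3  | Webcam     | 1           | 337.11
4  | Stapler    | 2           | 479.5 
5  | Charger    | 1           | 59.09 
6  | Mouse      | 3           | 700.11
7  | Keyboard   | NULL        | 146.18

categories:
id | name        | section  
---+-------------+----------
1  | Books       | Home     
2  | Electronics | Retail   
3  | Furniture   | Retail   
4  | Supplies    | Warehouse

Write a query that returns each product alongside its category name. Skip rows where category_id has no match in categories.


INNER JOIN keeps only products rows whose category_id matches an id in categories. Walk through each product:
  - product 1 (Router): category_id=1 -> matches Books
  - product 2 (Headphones): category_id=NULL, no match -> dropped
  - product 3 (Webcam): category_id=1 -> matches Books
  - product 4 (Stapler): category_id=2 -> matches Electronics
  - product 5 (Charger): category_id=1 -> matches Books
  - product 6 (Mouse): category_id=3 -> matches Furniture
  - product 7 (Keyboard): category_id=NULL, no match -> dropped
So 2 of 7 rows are dropped.

SQL:
SELECT a.name, b.name AS category
FROM products a
INNER JOIN categories b ON a.category_id = b.id

Result:
name    | category   
--------+------------
Router  | Books      
Webcam  | Books      
Stapler | Electronics
Charger | Books      
Mouse   | Furniture  


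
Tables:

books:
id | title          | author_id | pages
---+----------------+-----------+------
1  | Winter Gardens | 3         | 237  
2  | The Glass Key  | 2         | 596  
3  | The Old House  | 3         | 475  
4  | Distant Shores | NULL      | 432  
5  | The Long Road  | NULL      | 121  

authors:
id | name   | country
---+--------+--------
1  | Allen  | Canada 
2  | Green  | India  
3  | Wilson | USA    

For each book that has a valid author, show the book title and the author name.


INNER JOIN keeps only books rows whose author_id matches an id in authors. Walk through each book:
  - book 1 (Winter Gardens): author_id=3 -> matches Wilson
  - book 2 (The Glass Key): author_id=2 -> matches Green
  - book 3 (The Old House): author_id=3 -> matches Wilson
  - book 4 (Distant Shores): author_id=NULL, no match -> dropped
  - book 5 (The Long Road): author_id=NULL, no match -> dropped
So 2 of 5 rows are dropped.

SQL:
SELECT a.title, b.name AS author
FROM books a
INNER JOIN authors b ON a.author_id = b.id

Result:
title          | author
---------------+-------
Winter Gardens | Wilson
The Glass Key  | Green 
The Old House  | Wilson


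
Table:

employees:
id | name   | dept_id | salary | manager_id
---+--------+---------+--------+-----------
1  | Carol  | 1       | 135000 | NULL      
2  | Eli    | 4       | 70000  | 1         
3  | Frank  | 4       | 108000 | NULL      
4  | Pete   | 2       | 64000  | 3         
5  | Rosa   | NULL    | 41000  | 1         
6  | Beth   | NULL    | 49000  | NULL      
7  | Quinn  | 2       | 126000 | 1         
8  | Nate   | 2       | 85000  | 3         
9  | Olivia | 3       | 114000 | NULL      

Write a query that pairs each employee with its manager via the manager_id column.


This is a self-join: employees is joined to a second copy of itself, matching each row's manager_id to another row's id. Use LEFT JOIN so rows with manager_id=NULL are kept.
  - employee 1 (Carol): manager_id=NULL -> NULL
  - employee 2 (Eli): manager_id=1 -> Carol
  - employee 3 (Frank): manager_id=NULL -> NULL
  - employee 4 (Pete): manager_id=3 -> Frank
  - employee 5 (Rosa): manager_id=1 -> Carol
  - employee 6 (Beth): manager_id=NULL -> NULL
  - employee 7 (Quinn): manager_id=1 -> Carol
  - employee 8 (Nate): manager_id=3 -> Frank
  - employee 9 (Olivia): manager_id=NULL -> NULL

SQL:
SELECT a.name AS item, b.name AS manager
FROM employees a
LEFT JOIN employees b ON a.manager_id = b.id

Result:
item   | manager
-------+--------
Carol  | NULL   
Eli    | Carol  
Frank  | NULL   
Pete   | Frank  
Rosa   | Carol  
Beth   | NULL   
Quinn  | Carol  
Nate   | Frank  
Olivia | NULL   


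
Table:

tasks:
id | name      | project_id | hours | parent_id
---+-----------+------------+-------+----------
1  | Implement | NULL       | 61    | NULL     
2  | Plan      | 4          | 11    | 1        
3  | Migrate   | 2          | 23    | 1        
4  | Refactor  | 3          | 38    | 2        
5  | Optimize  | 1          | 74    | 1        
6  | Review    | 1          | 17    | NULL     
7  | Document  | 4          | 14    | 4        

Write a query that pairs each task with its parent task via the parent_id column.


This is a self-join: tasks is joined to a second copy of itself, matching each row's parent_id to another row's id. Use LEFT JOIN so rows with parent_id=NULL are kept.
  - task 1 (Implement): parent_id=NULL -> NULL
  - task 2 (Plan): parent_id=1 -> Implement
  - task 3 (Migrate): parent_id=1 -> Implement
  - task 4 (Refactor): parent_id=2 -> Plan
  - task 5 (Optimize): parent_id=1 -> Implement
  - task 6 (Review): parent_id=NULL -> NULL
  - task 7 (Document): parent_id=4 -> Refactor

SQL:
SELECT a.name AS item, b.name AS parent
FROM tasks a
LEFT JOIN tasks b ON a.parent_id = b.id

Result:
item      | parent   
----------+----------
Implement | NULL     
Plan      | Implement
Migrate   | Implement
Refactor  | Plan     
Optimize  | Implement
Review    | NULL     
Document  | Refactor 


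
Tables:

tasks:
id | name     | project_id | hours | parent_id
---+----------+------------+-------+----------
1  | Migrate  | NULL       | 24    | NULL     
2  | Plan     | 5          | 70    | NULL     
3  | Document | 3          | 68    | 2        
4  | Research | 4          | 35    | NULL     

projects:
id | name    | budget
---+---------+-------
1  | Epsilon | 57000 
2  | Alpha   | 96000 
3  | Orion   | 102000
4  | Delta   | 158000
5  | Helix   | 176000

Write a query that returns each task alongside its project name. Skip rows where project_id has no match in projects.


INNER JOIN keeps only tasks rows whose project_id matches an id in projects. Walk through each task:
  - task 1 (Migrate): project_id=NULL, no match -> dropped
  - task 2 (Plan): project_id=5 -> matches Helix
  - task 3 (Document): project_id=3 -> matches Orion
  - task 4 (Research): project_id=4 -> matches Delta
So 1 of 4 rows is dropped.

SQL:
SELECT a.name, b.name AS project
FROM tasks a
INNER JOIN projects b ON a.project_id = b.id

Result:
name     | project
---------+--------
Plan     | Helix  
Document | Orion  
Research | Delta  


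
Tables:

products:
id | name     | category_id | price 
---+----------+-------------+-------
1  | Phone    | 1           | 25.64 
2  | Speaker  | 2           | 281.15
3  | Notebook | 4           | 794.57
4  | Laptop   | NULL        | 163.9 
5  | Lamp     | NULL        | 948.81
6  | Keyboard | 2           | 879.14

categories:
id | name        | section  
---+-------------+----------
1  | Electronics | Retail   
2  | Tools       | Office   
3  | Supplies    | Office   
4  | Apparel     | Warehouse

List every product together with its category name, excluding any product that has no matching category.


INNER JOIN keeps only products rows whose category_id matches an id in categories. Walk through each product:
  - product 1 (Phone): category_id=1 -> matches Electronics
  - product 2 (Speaker): category_id=2 -> matches Tools
  - product 3 (Notebook): category_id=4 -> matches Apparel
  - product 4 (Laptop): category_id=NULL, no match -> dropped
  - product 5 (Lamp): category_id=NULL, no match -> dropped
  - product 6 (Keyboard): category_id=2 -> matches Tools
So 2 of 6 rows are dropped.

SQL:
SELECT a.name, b.name AS category
FROM products a
INNER JOIN categories b ON a.category_id = b.id

Result:
name     | category   
---------+------------
Phone    | Electronics
Speaker  | Tools      
Notebook | Apparel    
Keyboard | Tools      


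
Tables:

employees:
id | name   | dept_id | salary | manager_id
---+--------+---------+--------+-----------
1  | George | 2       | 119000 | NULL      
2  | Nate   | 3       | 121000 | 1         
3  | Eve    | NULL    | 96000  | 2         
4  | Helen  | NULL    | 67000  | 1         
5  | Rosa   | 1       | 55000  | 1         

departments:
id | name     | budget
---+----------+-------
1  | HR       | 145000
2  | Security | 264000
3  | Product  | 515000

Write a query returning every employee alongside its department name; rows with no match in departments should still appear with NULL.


LEFT JOIN keeps every row from employees (the left table); where dept_id has no match in departments, the department columns become NULL. Walk through each employee:
  - employee 1 (George): dept_id=2 -> matches Security
  - employee 2 (Nate): dept_id=3 -> matches Product
  - employee 3 (Eve): dept_id=NULL, no match -> kept with NULL
  - employee 4 (Helen): dept_id=NULL, no match -> kept with NULL
  - employee 5 (Rosa): dept_id=1 -> matches HR
All 5 rows appear; 2 have NULL department.

SQL:
SELECT a.name, b.name AS department
FROM employees a
LEFT JOIN departments b ON a.dept_id = b.id

Result:
name   | department
-------+-----------
George | Security  
Nate   | Product   
Eve    | NULL      
Helen  | NULL      
Rosa   | HR        


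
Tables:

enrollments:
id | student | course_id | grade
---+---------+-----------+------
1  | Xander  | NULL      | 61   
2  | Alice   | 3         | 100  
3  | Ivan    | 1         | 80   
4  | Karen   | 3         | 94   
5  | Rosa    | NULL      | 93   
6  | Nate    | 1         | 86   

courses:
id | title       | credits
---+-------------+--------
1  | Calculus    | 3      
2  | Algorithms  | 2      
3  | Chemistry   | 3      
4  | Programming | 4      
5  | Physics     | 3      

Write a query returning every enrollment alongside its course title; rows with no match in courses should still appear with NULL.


LEFT JOIN keeps every row from enrollments (the left table); where course_id has no match in courses, the course columns become NULL. Walk through each enrollment:
  - enrollment 1 (Xander): course_id=NULL, no match -> kept with NULL
  - enrollment 2 (Alice): course_id=3 -> matches Chemistry
  - enrollment 3 (Ivan): course_id=1 -> matches Calculus
  - enrollment 4 (Karen): course_id=3 -> matches Chemistry
  - enrollment 5 (Rosa): course_id=NULL, no match -> kept with NULL
  - enrollment 6 (Nate): course_id=1 -> matches Calculus
All 6 rows appear; 2 have NULL course.

SQL:
SELECT a.student, b.title AS course
FROM enrollments a
LEFT JOIN courses b ON a.course_id = b.id

Result:
student | course   
--------+----------
Xander  | NULL     
Alice   | Chemistry
Ivan    | Calculus 
Karen   | Chemistry
Rosa    | NULL     
Nate    | Calculus 


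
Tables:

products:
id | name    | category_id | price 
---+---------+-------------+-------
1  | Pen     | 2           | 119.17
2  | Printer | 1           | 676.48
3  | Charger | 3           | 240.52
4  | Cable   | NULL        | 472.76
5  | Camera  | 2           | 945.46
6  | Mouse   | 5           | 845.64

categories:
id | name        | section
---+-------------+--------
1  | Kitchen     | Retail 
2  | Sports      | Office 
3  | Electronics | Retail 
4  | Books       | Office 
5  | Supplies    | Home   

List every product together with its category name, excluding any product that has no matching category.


INNER JOIN keeps only products rows whose category_id matches an id in categories. Walk through each product:
  - product 1 (Pen): category_id=2 -> matches Sports
  - product 2 (Printer): category_id=1 -> matches Kitchen
  - product 3 (Charger): category_id=3 -> matches Electronics
  - product 4 (Cable): category_id=NULL, no match -> dropped
  - product 5 (Camera): category_id=2 -> matches Sports
  - product 6 (Mouse): category_id=5 -> matches Supplies
So 1 of 6 rows is dropped.

SQL:
SELECT a.name, b.name AS category
FROM products a
INNER JOIN categories b ON a.category_id = b.id

Result:
name    | category   
--------+------------
Pen     | Sports     
Printer | Kitchen    
Charger | Electronics
Camera  | Sports     
Mouse   | Supplies   


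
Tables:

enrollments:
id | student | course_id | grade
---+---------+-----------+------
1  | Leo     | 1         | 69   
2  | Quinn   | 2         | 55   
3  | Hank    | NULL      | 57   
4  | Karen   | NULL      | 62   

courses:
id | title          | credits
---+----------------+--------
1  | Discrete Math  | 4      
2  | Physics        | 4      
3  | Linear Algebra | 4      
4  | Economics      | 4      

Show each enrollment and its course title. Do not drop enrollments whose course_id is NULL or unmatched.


LEFT JOIN keeps every row from enrollments (the left table); where course_id has no match in courses, the course columns become NULL. Walk through each enrollment:
  - enrollment 1 (Leo): course_id=1 -> matches Discrete Math
  - enrollment 2 (Quinn): course_id=2 -> matches Physics
  - enrollment 3 (Hank): course_id=NULL, no match -> kept with NULL
  - enrollment 4 (Karen): course_id=NULL, no match -> kept with NULL
All 4 rows appear; 2 have NULL course.

SQL:
SELECT a.student, b.title AS course
FROM enrollments a
LEFT JOIN courses b ON a.course_id = b.id

Result:
student | course       
--------+--------------
Leo     | Discrete Math
Quinn   | Physics      
Hank    | NULL         
Karen   | NULL         


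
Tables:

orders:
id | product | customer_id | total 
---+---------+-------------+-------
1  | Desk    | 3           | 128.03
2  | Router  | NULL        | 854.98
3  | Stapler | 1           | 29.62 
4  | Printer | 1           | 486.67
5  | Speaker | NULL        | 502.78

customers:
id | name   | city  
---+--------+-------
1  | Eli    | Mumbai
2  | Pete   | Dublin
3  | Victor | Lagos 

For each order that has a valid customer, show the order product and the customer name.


INNER JOIN keeps only orders rows whose customer_id matches an id in customers. Walk through each order:
  - order 1 (Desk): customer_id=3 -> matches Victor
  - order 2 (Router): customer_id=NULL, no match -> dropped
  - order 3 (Stapler): customer_id=1 -> matches Eli
  - order 4 (Printer): customer_id=1 -> matches Eli
  - order 5 (Speaker): customer_id=NULL, no match -> dropped
So 2 of 5 rows are dropped.

SQL:
SELECT a.product, b.name AS customer
FROM orders a
INNER JOIN customers b ON a.customer_id = b.id

Result:
product | customer
--------+---------
Desk    | Victor  
Stapler | Eli     
Printer | Eli     


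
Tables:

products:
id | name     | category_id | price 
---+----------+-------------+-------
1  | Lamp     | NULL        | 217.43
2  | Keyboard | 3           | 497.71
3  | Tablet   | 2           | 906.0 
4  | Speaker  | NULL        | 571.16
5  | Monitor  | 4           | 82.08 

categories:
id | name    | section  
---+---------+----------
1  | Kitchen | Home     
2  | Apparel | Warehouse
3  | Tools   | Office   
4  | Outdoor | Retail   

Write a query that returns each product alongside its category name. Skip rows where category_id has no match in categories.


INNER JOIN keeps only products rows whose category_id matches an id in categories. Walk through each product:
  - product 1 (Lamp): category_id=NULL, no match -> dropped
  - product 2 (Keyboard): category_id=3 -> matches Tools
  - product 3 (Tablet): category_id=2 -> matches Apparel
  - product 4 (Speaker): category_id=NULL, no match -> dropped
  - product 5 (Monitor): category_id=4 -> matches Outdoor
So 2 of 5 rows are dropped.

SQL:
SELECT a.name, b.name AS category
FROM products a
INNER JOIN categories b ON a.category_id = b.id

Result:
name     | category
---------+---------
Keyboard | Tools   
Tablet   | Apparel 
Monitor  | Outdoor 


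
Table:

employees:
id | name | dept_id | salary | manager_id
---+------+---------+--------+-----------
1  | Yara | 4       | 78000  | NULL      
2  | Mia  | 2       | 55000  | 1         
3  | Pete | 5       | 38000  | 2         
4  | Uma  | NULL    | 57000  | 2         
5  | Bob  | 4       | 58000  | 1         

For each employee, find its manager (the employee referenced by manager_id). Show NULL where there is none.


This is a self-join: employees is joined to a second copy of itself, matching each row's manager_id to another row's id. Use LEFT JOIN so rows with manager_id=NULL are kept.
  - employee 1 (Yara): manager_id=NULL -> NULL
  - employee 2 (Mia): manager_id=1 -> Yara
  - employee 3 (Pete): manager_id=2 -> Mia
  - employee 4 (Uma): manager_id=2 -> Mia
  - employee 5 (Bob): manager_id=1 -> Yara

SQL:
SELECT a.name AS item, b.name AS manager
FROM employees a
LEFT JOIN employees b ON a.manager_id = b.id

Result:
item | manager
-----+--------
Yara | NULL   
Mia  | Yara   
Pete | Mia    
Uma  | Mia    
Bob  | Yara   


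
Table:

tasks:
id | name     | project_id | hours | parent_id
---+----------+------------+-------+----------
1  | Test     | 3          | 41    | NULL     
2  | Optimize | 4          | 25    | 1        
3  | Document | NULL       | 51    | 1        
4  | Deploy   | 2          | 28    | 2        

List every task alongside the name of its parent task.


This is a self-join: tasks is joined to a second copy of itself, matching each row's parent_id to another row's id. Use LEFT JOIN so rows with parent_id=NULL are kept.
  - task 1 (Test): parent_id=NULL -> NULL
  - task 2 (Optimize): parent_id=1 -> Test
  - task 3 (Document): parent_id=1 -> Test
  - task 4 (Deploy): parent_id=2 -> Optimize

SQL:
SELECT a.name AS item, b.name AS parent
FROM tasks a
LEFT JOIN tasks b ON a.parent_id = b.id

Result:
item     | parent  
---------+---------
Test     | NULL    
Optimize | Test    
Document | Test    
Deploy   | Optimize


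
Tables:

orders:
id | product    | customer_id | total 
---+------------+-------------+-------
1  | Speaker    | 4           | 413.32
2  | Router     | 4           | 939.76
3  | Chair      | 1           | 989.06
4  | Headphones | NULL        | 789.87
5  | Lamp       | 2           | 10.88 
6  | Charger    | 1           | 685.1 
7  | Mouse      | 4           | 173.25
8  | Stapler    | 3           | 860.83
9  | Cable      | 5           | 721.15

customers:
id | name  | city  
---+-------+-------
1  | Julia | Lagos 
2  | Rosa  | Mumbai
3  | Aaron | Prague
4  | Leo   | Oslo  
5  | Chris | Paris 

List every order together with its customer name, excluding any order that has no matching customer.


INNER JOIN keeps only orders rows whose customer_id matches an id in customers. Walk through each order:
  - order 1 (Speaker): customer_id=4 -> matches Leo
  - order 2 (Router): customer_id=4 -> matches Leo
  - order 3 (Chair): customer_id=1 -> matches Julia
  - order 4 (Headphones): customer_id=NULL, no match -> dropped
  - order 5 (Lamp): customer_id=2 -> matches Rosa
  - order 6 (Charger): customer_id=1 -> matches Julia
  - order 7 (Mouse): customer_id=4 -> matches Leo
  - order 8 (Stapler): customer_id=3 -> matches Aaron
  - order 9 (Cable): customer_id=5 -> matches Chris
So 1 of 9 rows is dropped.

SQL:
SELECT a.product, b.name AS customer
FROM orders a
INNER JOIN customers b ON a.customer_id = b.id

Result:
product | customer
--------+---------
Speaker | Leo     
Router  | Leo     
Chair   | Julia   
Lamp    | Rosa    
Charger | Julia   
Mouse   | Leo     
Stapler | Aaron   
Cable   | Chris   


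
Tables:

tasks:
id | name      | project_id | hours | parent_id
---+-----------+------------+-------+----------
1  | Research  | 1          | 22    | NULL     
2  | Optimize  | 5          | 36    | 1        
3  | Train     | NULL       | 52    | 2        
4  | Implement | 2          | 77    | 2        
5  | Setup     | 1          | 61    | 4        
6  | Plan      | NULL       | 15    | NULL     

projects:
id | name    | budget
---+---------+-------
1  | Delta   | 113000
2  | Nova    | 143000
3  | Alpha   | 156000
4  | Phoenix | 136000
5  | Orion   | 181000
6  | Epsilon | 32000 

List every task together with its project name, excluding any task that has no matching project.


INNER JOIN keeps only tasks rows whose project_id matches an id in projects. Walk through each task:
  - task 1 (Research): project_id=1 -> matches Delta
  - task 2 (Optimize): project_id=5 -> matches Orion
  - task 3 (Train): project_id=NULL, no match -> dropped
  - task 4 (Implement): project_id=2 -> matches Nova
  - task 5 (Setup): project_id=1 -> matches Delta
  - task 6 (Plan): project_id=NULL, no match -> dropped
So 2 of 6 rows are dropped.

SQL:
SELECT a.name, b.name AS project
FROM tasks a
INNER JOIN projects b ON a.project_id = b.id

Result:
name      | project
----------+--------
Research  | Delta  
Optimize  | Orion  
Implement | Nova   
Setup     | Delta  


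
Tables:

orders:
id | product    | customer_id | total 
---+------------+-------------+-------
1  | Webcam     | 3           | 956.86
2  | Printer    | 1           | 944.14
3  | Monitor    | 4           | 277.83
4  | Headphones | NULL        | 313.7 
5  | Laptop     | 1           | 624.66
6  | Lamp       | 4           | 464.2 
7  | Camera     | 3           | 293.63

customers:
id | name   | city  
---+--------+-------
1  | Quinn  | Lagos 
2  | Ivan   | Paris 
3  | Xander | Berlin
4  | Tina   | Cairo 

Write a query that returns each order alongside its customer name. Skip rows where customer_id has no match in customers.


INNER JOIN keeps only orders rows whose customer_id matches an id in customers. Walk through each order:
  - order 1 (Webcam): customer_id=3 -> matches Xander
  - order 2 (Printer): customer_id=1 -> matches Quinn
  - order 3 (Monitor): customer_id=4 -> matches Tina
  - order 4 (Headphones): customer_id=NULL, no match -> dropped
  - order 5 (Laptop): customer_id=1 -> matches Quinn
  - order 6 (Lamp): customer_id=4 -> matches Tina
  - order 7 (Camera): customer_id=3 -> matches Xander
So 1 of 7 rows is dropped.

SQL:
SELECT a.product, b.name AS customer
FROM orders a
INNER JOIN customers b ON a.customer_id = b.id

Result:
product | customer
--------+---------
Webcam  | Xander  
Printer | Quinn   
Monitor | Tina    
Laptop  | Quinn   
Lamp    | Tina    
Camera  | Xander  


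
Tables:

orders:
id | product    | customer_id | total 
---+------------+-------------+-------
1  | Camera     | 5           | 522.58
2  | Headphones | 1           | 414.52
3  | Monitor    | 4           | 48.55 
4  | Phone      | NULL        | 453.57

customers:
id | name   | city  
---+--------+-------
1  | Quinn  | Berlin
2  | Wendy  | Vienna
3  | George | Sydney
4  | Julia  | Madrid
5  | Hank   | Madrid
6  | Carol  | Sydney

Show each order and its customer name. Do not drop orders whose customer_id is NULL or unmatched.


LEFT JOIN keeps every row from orders (the left table); where customer_id has no match in customers, the customer columns become NULL. Walk through each order:
  - order 1 (Camera): customer_id=5 -> matches Hank
  - order 2 (Headphones): customer_id=1 -> matches Quinn
  - order 3 (Monitor): customer_id=4 -> matches Julia
  - order 4 (Phone): customer_id=NULL, no match -> kept with NULL
All 4 rows appear; 1 has NULL customer.

SQL:
SELECT a.product, b.name AS customer
FROM orders a
LEFT JOIN customers b ON a.customer_id = b.id

Result:
product    | customer
-----------+---------
Camera     | Hank    
Headphones | Quinn   
Monitor    | Julia   
Phone      | NULL    


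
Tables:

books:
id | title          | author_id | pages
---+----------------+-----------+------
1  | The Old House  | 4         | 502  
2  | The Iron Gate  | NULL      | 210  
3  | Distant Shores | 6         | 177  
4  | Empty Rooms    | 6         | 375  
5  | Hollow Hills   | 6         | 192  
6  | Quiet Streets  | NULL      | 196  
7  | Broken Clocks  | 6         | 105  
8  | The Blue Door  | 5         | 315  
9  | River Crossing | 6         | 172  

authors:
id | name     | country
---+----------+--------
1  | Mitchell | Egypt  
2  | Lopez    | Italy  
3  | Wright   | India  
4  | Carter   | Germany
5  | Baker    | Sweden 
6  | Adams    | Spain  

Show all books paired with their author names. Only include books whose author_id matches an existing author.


INNER JOIN keeps only books rows whose author_id matches an id in authors. Walk through each book:
  - book 1 (The Old House): author_id=4 -> matches Carter
  - book 2 (The Iron Gate): author_id=NULL, no match -> dropped
  - book 3 (Distant Shores): author_id=6 -> matches Adams
  - book 4 (Empty Rooms): author_id=6 -> matches Adams
  - book 5 (Hollow Hills): author_id=6 -> matches Adams
  - book 6 (Quiet Streets): author_id=NULL, no match -> dropped
  - book 7 (Broken Clocks): author_id=6 -> matches Adams
  - book 8 (The Blue Door): author_id=5 -> matches Baker
  - book 9 (River Crossing): author_id=6 -> matches Adams
So 2 of 9 rows are dropped.

SQL:
SELECT a.title, b.name AS author
FROM books a
INNER JOIN authors b ON a.author_id = b.id

Result:
title          | author
---------------+-------
The Old House  | Carter
Distant Shores | Adams 
Empty Rooms    | Adams 
Hollow Hills   | Adams 
Broken Clocks  | Adams 
The Blue Door  | Baker 
River Crossing | Adams 
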